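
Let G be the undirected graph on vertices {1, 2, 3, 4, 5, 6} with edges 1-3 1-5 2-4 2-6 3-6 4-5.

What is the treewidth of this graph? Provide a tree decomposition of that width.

The largest bag has 3 vertices, giving width 2; this decomposition certifies tw(G) ≤ 2. The edges 5–4–2–6–3–1–5 form a cycle, so G is not a tree and its treewidth is at least 2. Combining the bounds, tw(G) = 2.

Treewidth 2.
Bags: B1 = {2, 4, 5}  B2 = {2, 5, 6}  B3 = {3, 5, 6}  B4 = {1, 3, 5}
Tree: B1–B2, B2–B3, B3–B4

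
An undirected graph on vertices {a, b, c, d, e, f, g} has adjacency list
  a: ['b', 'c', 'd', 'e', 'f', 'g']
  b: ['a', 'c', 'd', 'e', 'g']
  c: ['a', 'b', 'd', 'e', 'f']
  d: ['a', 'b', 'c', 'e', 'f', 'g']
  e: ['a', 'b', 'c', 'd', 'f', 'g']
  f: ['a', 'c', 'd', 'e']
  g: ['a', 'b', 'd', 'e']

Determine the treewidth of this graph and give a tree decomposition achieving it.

Treewidth 4.
One optimal decomposition is:
Bags: B1 = {a, b, c, d, e}  B2 = {a, b, d, e, g}  B3 = {a, c, d, e, f}
Tree: B1–B2, B1–B3

The largest bag has 5 vertices, giving width 4; this decomposition certifies tw(G) ≤ 4. For the lower bound, the 5 vertices {a, b, d, e, g} are pairwise adjacent, and any tree decomposition puts a clique entirely inside one bag — forcing width ≥ 4. Hence tw(G) = 4 exactly.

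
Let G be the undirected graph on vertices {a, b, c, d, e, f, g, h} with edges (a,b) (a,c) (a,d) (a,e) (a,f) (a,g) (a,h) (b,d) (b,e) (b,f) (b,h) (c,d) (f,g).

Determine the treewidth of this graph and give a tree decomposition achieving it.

The largest bag has 3 vertices, giving width 2; this decomposition certifies tw(G) ≤ 2. Conversely, {a, f, g} is a clique of size 3, and the vertices of any clique must share a bag in every tree decomposition; so some bag has ≥ 3 vertices and tw(G) ≥ 2. Hence tw(G) = 2 exactly.

Treewidth 2.
One optimal decomposition is:
Bags: B1 = {a, b, e}  B2 = {a, b, f}  B3 = {a, f, g}  B4 = {a, b, d}  B5 = {a, c, d}  B6 = {a, b, h}
Tree: B1–B2, B2–B3, B2–B4, B4–B5, B2–B6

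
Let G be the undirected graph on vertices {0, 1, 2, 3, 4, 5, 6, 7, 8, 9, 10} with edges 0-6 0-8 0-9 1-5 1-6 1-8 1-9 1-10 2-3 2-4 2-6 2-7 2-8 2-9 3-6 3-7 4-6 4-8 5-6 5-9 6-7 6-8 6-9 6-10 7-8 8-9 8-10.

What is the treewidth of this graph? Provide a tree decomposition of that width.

Treewidth 3.
One such decomposition:
Bags: B1 = {0, 6, 8, 9}  B2 = {2, 6, 8, 9}  B3 = {2, 6, 7, 8}  B4 = {1, 6, 8, 9}  B5 = {2, 3, 6, 7}  B6 = {2, 4, 6, 8}  B7 = {1, 6, 8, 10}  B8 = {1, 5, 6, 9}
Tree: B1–B2, B2–B3, B2–B4, B3–B5, B2–B6, B4–B7, B4–B8

The largest bag has 4 vertices, giving width 3; this decomposition certifies tw(G) ≤ 3. On the other hand G contains the 4-clique {0, 6, 8, 9}. A clique must lie in a single bag of any decomposition, so no decomposition can have width below 3. The upper and lower bounds meet at 3, so that is the treewidth.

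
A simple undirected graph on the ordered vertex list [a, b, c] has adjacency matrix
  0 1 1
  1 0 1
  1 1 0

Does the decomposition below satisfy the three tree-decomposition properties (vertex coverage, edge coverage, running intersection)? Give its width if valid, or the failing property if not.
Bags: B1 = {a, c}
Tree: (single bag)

A tree decomposition must satisfy three properties: every vertex lies in some bag; for every edge, both endpoints lie together in some bag; and for every vertex, the bags containing it form a connected subtree. Here vertex b appears in no bag, so the decomposition is invalid.

No — vertex b appears in no bag.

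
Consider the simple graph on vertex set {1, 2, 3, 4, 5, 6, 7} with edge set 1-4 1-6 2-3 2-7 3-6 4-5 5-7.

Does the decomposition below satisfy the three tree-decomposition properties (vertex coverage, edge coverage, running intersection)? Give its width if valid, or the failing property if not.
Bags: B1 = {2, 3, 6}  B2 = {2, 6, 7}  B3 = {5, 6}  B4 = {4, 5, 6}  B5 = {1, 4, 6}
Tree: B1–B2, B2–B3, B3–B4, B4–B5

No — edge (7,5) lies in no bag.

A tree decomposition must satisfy three properties: every vertex lies in some bag; for every edge, both endpoints lie together in some bag; and for every vertex, the bags containing it form a connected subtree. Here edge (7,5) lies in no bag, so the decomposition is invalid.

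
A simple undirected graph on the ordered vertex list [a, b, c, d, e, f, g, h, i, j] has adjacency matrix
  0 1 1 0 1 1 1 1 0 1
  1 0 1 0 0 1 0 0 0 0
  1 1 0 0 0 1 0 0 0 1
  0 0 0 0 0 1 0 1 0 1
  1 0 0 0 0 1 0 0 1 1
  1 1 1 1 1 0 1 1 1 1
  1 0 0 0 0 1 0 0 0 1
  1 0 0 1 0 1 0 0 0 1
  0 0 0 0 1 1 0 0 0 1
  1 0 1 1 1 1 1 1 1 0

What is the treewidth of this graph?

A width-3 tree decomposition is:
Bags: B1 = {a, e, f, j}  B2 = {a, f, g, j}  B3 = {e, f, i, j}  B4 = {a, f, h, j}  B5 = {a, c, f, j}  B6 = {d, f, h, j}  B7 = {a, b, c, f}
Tree: B1–B2, B1–B3, B1–B4, B4–B5, B4–B6, B5–B7
Each bag holds 4 vertices, so the decomposition has width 3, which upper-bounds the treewidth. Conversely, {d, f, h, j} is a clique of size 4, and the vertices of any clique must share a bag in every tree decomposition; so some bag has ≥ 4 vertices and tw(G) ≥ 3. The upper and lower bounds meet at 3, so that is the treewidth.

3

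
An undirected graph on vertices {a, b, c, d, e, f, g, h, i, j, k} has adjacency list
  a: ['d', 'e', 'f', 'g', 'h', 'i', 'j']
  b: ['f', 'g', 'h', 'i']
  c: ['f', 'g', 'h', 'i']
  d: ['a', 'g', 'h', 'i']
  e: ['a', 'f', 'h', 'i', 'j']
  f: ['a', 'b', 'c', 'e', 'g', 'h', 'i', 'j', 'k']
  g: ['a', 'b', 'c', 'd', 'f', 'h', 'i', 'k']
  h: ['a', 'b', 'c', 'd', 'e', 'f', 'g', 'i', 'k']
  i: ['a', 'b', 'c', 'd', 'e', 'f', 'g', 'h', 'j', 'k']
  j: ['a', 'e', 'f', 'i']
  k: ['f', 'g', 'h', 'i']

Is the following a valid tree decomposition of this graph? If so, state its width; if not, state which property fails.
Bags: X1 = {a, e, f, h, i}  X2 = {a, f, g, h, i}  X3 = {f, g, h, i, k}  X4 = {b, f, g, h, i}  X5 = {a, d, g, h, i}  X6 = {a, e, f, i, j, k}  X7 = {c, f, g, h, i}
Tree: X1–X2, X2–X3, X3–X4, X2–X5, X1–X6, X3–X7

A tree decomposition must satisfy three properties: every vertex lies in some bag; for every edge, both endpoints lie together in some bag; and for every vertex, the bags containing it form a connected subtree. Here bags containing vertex k are not connected in the tree, so the decomposition is invalid.

No — bags containing vertex k are not connected in the tree.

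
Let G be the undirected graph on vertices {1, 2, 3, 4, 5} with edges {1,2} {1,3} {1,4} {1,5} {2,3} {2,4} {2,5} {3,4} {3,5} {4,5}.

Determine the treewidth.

4

A width-4 tree decomposition is:
Bags: B1 = {1, 2, 3, 4, 5}
Tree: (single bag)
With just one bag of size 5, the width is 5 − 1 = 4, so tw(G) ≤ 4. For the lower bound, the 5 vertices {1, 2, 3, 4, 5} are pairwise adjacent, and any tree decomposition puts a clique entirely inside one bag — forcing width ≥ 4. Combining the bounds, tw(G) = 4.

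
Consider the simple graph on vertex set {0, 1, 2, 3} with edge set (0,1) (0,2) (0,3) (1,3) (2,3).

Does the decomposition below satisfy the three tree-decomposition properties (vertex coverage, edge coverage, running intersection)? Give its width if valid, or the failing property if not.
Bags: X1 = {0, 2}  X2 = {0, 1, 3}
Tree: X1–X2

A tree decomposition must satisfy three properties: every vertex lies in some bag; for every edge, both endpoints lie together in some bag; and for every vertex, the bags containing it form a connected subtree. Here edge (3,2) lies in no bag, so the decomposition is invalid.

No — edge (3,2) lies in no bag.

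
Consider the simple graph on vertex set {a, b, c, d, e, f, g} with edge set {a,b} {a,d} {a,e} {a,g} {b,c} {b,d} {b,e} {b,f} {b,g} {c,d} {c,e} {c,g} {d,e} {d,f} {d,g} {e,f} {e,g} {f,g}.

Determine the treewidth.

4

A width-4 tree decomposition is:
Bags: B1 = {b, d, e, f, g}  B2 = {b, c, d, e, g}  B3 = {a, b, d, e, g}
Tree: B1–B2, B1–B3
Every bag has size at most 5, so the width is 5 − 1 = 4 and tw(G) ≤ 4. On the other hand G contains the 5-clique {a, b, d, e, g}. A clique must lie in a single bag of any decomposition, so no decomposition can have width below 4. Therefore the treewidth is 4.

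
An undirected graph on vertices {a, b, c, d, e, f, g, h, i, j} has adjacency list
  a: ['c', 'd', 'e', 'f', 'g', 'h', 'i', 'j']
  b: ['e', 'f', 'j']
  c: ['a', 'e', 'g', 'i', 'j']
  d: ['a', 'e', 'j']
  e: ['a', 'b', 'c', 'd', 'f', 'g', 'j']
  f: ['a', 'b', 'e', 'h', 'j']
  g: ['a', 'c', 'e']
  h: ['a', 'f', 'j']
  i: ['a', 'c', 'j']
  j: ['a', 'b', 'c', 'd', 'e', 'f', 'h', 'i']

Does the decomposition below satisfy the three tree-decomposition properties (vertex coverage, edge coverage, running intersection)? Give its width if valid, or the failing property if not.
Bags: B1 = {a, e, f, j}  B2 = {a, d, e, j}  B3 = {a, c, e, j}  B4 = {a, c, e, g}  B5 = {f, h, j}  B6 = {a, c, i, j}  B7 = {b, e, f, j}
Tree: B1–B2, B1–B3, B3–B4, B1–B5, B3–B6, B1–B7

A tree decomposition must satisfy three properties: every vertex lies in some bag; for every edge, both endpoints lie together in some bag; and for every vertex, the bags containing it form a connected subtree. Here edge (a,h) lies in no bag, so the decomposition is invalid.

No — edge (a,h) lies in no bag.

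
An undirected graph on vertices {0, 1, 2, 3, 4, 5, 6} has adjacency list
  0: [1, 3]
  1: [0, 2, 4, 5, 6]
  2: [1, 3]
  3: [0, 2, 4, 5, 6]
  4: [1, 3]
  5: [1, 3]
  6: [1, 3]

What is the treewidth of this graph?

2

A width-2 tree decomposition is:
Bags: B1 = {1, 3, 6}  B2 = {0, 1, 3}  B3 = {1, 3, 4}  B4 = {1, 3, 5}  B5 = {1, 2, 3}
Tree: B1–B2, B2–B3, B3–B4, B4–B5
Every bag has size at most 3, so the width is 3 − 1 = 2 and tw(G) ≤ 2. The edges 1–6–3–0–1 form a cycle, so G is not a tree and its treewidth is at least 2. Hence tw(G) = 2 exactly.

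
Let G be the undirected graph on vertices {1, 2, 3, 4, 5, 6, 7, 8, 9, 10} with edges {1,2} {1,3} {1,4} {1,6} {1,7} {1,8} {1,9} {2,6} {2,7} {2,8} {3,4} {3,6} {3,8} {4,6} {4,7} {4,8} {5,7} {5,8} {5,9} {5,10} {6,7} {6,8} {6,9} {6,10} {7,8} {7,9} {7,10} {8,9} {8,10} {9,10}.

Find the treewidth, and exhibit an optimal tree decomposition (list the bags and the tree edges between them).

Every bag has size at most 5, so the width is 5 − 1 = 4 and tw(G) ≤ 4. On the other hand G contains the 5-clique {5, 7, 8, 9, 10}. A clique must lie in a single bag of any decomposition, so no decomposition can have width below 4. Therefore the treewidth is 4.

Treewidth 4.
Bags: B1 = {1, 2, 6, 7, 8}  B2 = {1, 4, 6, 7, 8}  B3 = {1, 6, 7, 8, 9}  B4 = {1, 3, 4, 6, 8}  B5 = {6, 7, 8, 9, 10}  B6 = {5, 7, 8, 9, 10}
Tree: B1–B2, B1–B3, B2–B4, B3–B5, B5–B6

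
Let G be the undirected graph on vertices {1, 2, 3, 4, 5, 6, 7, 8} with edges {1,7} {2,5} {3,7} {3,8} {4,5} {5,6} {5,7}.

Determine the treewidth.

1

A width-1 tree decomposition is:
Bags: B1 = {5, 6}  B2 = {5, 7}  B3 = {3, 7}  B4 = {3, 8}  B5 = {4, 5}  B6 = {2, 5}  B7 = {1, 7}
Tree: B1–B2, B2–B3, B3–B4, B1–B5, B2–B6, B3–B7
Each bag holds 2 vertices, so the decomposition has width 1, which upper-bounds the treewidth. Since G has at least one edge (e.g. 6–5), it is not an edgeless graph, so tw(G) ≥ 1. Therefore the treewidth is 1.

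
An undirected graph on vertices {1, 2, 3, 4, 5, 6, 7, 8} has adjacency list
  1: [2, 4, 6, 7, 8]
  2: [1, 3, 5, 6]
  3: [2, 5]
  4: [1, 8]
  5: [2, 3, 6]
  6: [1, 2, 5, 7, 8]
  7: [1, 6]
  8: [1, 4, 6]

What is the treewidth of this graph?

2

A width-2 tree decomposition is:
Bags: B1 = {1, 6, 8}  B2 = {1, 2, 6}  B3 = {1, 6, 7}  B4 = {1, 4, 8}  B5 = {2, 5, 6}  B6 = {2, 3, 5}
Tree: B1–B2, B1–B3, B1–B4, B2–B5, B5–B6
Every bag has size at most 3, so the width is 3 − 1 = 2 and tw(G) ≤ 2. On the other hand G contains the 3-clique {1, 4, 8}. A clique must lie in a single bag of any decomposition, so no decomposition can have width below 2. Hence tw(G) = 2 exactly.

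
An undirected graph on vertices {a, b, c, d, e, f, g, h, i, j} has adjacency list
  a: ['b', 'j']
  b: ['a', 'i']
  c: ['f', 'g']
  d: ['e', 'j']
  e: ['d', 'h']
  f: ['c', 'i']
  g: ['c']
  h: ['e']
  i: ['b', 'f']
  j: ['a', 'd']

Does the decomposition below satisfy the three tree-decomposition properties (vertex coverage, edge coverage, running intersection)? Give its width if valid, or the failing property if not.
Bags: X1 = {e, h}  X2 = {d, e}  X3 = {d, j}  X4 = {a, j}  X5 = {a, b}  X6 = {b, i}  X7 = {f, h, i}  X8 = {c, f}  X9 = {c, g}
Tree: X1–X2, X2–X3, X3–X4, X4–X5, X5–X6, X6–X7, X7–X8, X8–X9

A tree decomposition must satisfy three properties: every vertex lies in some bag; for every edge, both endpoints lie together in some bag; and for every vertex, the bags containing it form a connected subtree. Here bags containing vertex h are not connected in the tree, so the decomposition is invalid.

No — bags containing vertex h are not connected in the tree.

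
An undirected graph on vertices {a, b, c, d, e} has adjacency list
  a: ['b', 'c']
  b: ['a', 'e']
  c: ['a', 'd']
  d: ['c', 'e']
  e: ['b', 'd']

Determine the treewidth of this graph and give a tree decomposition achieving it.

Each bag holds 3 vertices, so the decomposition has width 2, which upper-bounds the treewidth. The edges d–e–b–a–c–d form a cycle, so G is not a tree and its treewidth is at least 2. Therefore the treewidth is 2.

Treewidth 2.
Bags: B1 = {b, d, e}  B2 = {a, b, d}  B3 = {a, c, d}
Tree: B1–B2, B2–B3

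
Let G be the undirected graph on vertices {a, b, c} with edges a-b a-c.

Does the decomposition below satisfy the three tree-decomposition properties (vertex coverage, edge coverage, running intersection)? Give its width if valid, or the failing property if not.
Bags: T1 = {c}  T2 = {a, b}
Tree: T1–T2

A tree decomposition must satisfy three properties: every vertex lies in some bag; for every edge, both endpoints lie together in some bag; and for every vertex, the bags containing it form a connected subtree. Here edge (a,c) lies in no bag, so the decomposition is invalid.

No — edge (a,c) lies in no bag.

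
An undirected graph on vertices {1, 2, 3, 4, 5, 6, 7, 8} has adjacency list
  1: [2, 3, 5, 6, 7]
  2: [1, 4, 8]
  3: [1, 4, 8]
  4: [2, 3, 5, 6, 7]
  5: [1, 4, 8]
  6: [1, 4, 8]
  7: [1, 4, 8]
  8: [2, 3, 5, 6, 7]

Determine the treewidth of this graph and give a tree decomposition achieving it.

The largest bag has 4 vertices, giving width 3; this decomposition certifies tw(G) ≤ 3. For the lower bound: the 4 vertex sets {6,8}, {4,5}, {1}, {3} are disjoint, each induces a connected subgraph, and every pair is joined by at least one edge of G. Contracting each set to a single vertex therefore yields K_{4} as a minor, and since treewidth is minor-monotone, tw(G) ≥ tw(K_{4}) = 3. Therefore the treewidth is 3.

Treewidth 3.
One such decomposition:
Bags: B1 = {1, 4, 6, 8}  B2 = {1, 4, 5, 8}  B3 = {1, 3, 4, 8}  B4 = {1, 4, 7, 8}  B5 = {1, 2, 4, 8}
Tree: B1–B2, B2–B3, B3–B4, B4–B5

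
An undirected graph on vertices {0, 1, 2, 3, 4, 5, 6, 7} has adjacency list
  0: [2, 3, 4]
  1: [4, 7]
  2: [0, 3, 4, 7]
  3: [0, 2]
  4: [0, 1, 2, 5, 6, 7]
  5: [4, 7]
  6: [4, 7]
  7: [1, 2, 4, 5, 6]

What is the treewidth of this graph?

A width-2 tree decomposition is:
Bags: B1 = {4, 6, 7}  B2 = {2, 4, 7}  B3 = {4, 5, 7}  B4 = {0, 2, 4}  B5 = {1, 4, 7}  B6 = {0, 2, 3}
Tree: B1–B2, B2–B3, B2–B4, B2–B5, B4–B6
The largest bag has 3 vertices, giving width 2; this decomposition certifies tw(G) ≤ 2. For the lower bound, the 3 vertices {0, 2, 3} are pairwise adjacent, and any tree decomposition puts a clique entirely inside one bag — forcing width ≥ 2. The upper and lower bounds meet at 2, so that is the treewidth.

2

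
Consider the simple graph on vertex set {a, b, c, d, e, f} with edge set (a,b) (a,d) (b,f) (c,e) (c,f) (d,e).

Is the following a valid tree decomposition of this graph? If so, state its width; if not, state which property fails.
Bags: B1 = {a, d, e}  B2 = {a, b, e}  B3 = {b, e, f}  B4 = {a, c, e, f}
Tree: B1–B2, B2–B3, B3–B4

No — bags containing vertex a are not connected in the tree.

A tree decomposition must satisfy three properties: every vertex lies in some bag; for every edge, both endpoints lie together in some bag; and for every vertex, the bags containing it form a connected subtree. Here bags containing vertex a are not connected in the tree, so the decomposition is invalid.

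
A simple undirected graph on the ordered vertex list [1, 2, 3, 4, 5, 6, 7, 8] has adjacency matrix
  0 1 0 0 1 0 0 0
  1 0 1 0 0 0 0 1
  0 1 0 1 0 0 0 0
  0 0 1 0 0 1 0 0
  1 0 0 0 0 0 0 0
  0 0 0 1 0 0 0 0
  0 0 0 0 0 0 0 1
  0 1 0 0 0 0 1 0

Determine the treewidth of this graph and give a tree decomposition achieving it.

Treewidth 1.
One optimal decomposition is:
Bags: B1 = {2, 8}  B2 = {1, 2}  B3 = {2, 3}  B4 = {7, 8}  B5 = {3, 4}  B6 = {4, 6}  B7 = {1, 5}
Tree: B1–B2, B2–B3, B1–B4, B3–B5, B5–B6, B2–B7

Each bag holds 2 vertices, so the decomposition has width 1, which upper-bounds the treewidth. G has an edge, so its treewidth is at least 1. Combining the bounds, tw(G) = 1.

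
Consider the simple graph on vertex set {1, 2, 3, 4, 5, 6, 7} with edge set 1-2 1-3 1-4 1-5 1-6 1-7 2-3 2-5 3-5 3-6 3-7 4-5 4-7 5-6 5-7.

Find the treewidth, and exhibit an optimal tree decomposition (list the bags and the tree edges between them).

Every bag has size at most 4, so the width is 4 − 1 = 3 and tw(G) ≤ 3. For the lower bound, the 4 vertices {1, 2, 3, 5} are pairwise adjacent, and any tree decomposition puts a clique entirely inside one bag — forcing width ≥ 3. Hence tw(G) = 3 exactly.

Treewidth 3.
One such decomposition:
Bags: B1 = {1, 3, 5, 7}  B2 = {1, 4, 5, 7}  B3 = {1, 3, 5, 6}  B4 = {1, 2, 3, 5}
Tree: B1–B2, B1–B3, B3–B4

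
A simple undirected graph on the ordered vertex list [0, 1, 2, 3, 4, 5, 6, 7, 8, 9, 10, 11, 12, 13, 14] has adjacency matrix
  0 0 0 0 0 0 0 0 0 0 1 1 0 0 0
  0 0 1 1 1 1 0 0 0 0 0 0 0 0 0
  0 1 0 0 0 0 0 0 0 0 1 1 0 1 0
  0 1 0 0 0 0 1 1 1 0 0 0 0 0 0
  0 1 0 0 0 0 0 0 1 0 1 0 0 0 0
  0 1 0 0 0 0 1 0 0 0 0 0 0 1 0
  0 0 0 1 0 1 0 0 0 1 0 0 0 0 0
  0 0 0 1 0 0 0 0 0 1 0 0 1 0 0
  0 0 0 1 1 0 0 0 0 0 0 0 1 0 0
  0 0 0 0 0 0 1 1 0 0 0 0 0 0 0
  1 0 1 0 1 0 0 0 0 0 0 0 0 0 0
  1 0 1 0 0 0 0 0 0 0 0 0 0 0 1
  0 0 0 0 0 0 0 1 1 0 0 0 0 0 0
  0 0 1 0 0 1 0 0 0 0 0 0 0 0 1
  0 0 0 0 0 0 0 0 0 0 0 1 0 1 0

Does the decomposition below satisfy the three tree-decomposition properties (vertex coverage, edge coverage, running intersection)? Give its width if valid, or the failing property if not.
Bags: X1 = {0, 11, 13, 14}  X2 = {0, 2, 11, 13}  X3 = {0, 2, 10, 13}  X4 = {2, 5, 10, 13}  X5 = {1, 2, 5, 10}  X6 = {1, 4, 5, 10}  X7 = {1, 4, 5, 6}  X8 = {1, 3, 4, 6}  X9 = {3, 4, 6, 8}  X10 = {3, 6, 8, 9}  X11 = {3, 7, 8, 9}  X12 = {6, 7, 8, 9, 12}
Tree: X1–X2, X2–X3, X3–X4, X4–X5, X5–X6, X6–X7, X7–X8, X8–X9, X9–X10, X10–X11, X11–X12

A tree decomposition must satisfy three properties: every vertex lies in some bag; for every edge, both endpoints lie together in some bag; and for every vertex, the bags containing it form a connected subtree. Here bags containing vertex 6 are not connected in the tree, so the decomposition is invalid.

No — bags containing vertex 6 are not connected in the tree.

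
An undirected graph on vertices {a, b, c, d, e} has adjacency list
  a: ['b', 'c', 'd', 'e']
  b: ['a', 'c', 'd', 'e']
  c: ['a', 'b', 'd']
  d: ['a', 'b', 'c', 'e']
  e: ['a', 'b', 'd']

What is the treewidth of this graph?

A width-3 tree decomposition is:
Bags: B1 = {a, b, d, e}  B2 = {a, b, c, d}
Tree: B1–B2
Every bag has size at most 4, so the width is 4 − 1 = 3 and tw(G) ≤ 3. On the other hand G contains the 4-clique {a, b, d, e}. A clique must lie in a single bag of any decomposition, so no decomposition can have width below 3. Therefore the treewidth is 3.

3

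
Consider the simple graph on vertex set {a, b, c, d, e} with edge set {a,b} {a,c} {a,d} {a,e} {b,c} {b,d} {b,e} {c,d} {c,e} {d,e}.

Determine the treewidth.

4

A width-4 tree decomposition is:
Bags: B1 = {a, b, c, d, e}
Tree: (single bag)
A single bag containing all 5 vertices is trivially a valid decomposition of width 4. For the lower bound, the 5 vertices {a, b, c, d, e} are pairwise adjacent, and any tree decomposition puts a clique entirely inside one bag — forcing width ≥ 4. Hence tw(G) = 4 exactly.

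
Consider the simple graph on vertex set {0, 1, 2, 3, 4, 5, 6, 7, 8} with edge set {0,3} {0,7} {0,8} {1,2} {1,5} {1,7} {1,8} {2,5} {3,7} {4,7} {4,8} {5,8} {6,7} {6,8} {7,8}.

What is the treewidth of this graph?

A width-2 tree decomposition is:
Bags: B1 = {1, 7, 8}  B2 = {6, 7, 8}  B3 = {1, 5, 8}  B4 = {1, 2, 5}  B5 = {4, 7, 8}  B6 = {0, 7, 8}  B7 = {0, 3, 7}
Tree: B1–B2, B1–B3, B3–B4, B1–B5, B2–B6, B6–B7
Every bag has size at most 3, so the width is 3 − 1 = 2 and tw(G) ≤ 2. For the lower bound, the 3 vertices {1, 2, 5} are pairwise adjacent, and any tree decomposition puts a clique entirely inside one bag — forcing width ≥ 2. Combining the bounds, tw(G) = 2.

2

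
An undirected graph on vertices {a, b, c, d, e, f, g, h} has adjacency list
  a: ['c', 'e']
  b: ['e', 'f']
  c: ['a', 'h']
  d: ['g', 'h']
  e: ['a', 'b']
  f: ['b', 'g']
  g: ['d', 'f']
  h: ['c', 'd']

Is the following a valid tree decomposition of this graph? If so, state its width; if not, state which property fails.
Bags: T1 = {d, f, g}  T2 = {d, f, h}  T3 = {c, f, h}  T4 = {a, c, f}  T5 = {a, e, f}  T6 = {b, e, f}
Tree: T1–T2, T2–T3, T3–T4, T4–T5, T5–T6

Vertex coverage: the bags together contain {a, b, c, d, e, f, g, h}, the full vertex set. Edge coverage: each edge of G has both endpoints in at least one bag. Running intersection: for every vertex, the bags containing it form a connected subtree. All three properties hold, so this is a valid tree decomposition of width max|bag| − 1 = 2, and hence tw(G) ≤ 2.

Yes; width 2.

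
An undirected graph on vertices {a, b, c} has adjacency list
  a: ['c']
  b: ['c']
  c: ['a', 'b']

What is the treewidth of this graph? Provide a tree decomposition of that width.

The largest bag has 2 vertices, giving width 1; this decomposition certifies tw(G) ≤ 1. Since G has at least one edge (e.g. c–a), it is not an edgeless graph, so tw(G) ≥ 1. Hence tw(G) = 1 exactly.

Treewidth 1.
Bags: B1 = {a, c}  B2 = {b, c}
Tree: B1–B2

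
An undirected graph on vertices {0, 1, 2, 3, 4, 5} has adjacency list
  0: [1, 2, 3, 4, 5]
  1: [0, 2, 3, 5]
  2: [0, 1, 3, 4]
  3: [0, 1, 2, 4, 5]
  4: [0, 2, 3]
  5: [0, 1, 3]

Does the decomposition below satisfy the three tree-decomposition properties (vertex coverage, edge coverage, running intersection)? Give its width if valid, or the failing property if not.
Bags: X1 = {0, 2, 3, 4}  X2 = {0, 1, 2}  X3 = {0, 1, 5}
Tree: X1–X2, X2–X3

No — edge (3,1) lies in no bag.

A tree decomposition must satisfy three properties: every vertex lies in some bag; for every edge, both endpoints lie together in some bag; and for every vertex, the bags containing it form a connected subtree. Here edge (3,1) lies in no bag, so the decomposition is invalid.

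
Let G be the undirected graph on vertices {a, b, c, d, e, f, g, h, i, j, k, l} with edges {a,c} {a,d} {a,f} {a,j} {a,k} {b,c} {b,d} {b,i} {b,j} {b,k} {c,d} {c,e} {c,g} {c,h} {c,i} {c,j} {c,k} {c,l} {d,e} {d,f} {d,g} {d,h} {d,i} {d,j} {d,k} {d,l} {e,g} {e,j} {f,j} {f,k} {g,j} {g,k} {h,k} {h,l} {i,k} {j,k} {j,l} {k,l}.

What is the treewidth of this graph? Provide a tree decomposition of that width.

Treewidth 4.
Bags: B1 = {b, c, d, j, k}  B2 = {c, d, g, j, k}  B3 = {a, c, d, j, k}  B4 = {c, d, e, g, j}  B5 = {a, d, f, j, k}  B6 = {c, d, j, k, l}  B7 = {b, c, d, i, k}  B8 = {c, d, h, k, l}
Tree: B1–B2, B1–B3, B2–B4, B3–B5, B3–B6, B1–B7, B6–B8

Each bag holds 5 vertices, so the decomposition has width 4, which upper-bounds the treewidth. Conversely, {c, d, e, g, j} is a clique of size 5, and the vertices of any clique must share a bag in every tree decomposition; so some bag has ≥ 5 vertices and tw(G) ≥ 4. Hence tw(G) = 4 exactly.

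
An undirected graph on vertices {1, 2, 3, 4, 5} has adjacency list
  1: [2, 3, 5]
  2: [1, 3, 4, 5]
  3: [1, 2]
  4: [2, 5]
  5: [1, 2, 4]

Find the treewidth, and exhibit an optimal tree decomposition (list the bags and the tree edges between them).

Treewidth 2.
Bags: B1 = {1, 2, 3}  B2 = {1, 2, 5}  B3 = {2, 4, 5}
Tree: B1–B2, B2–B3

The largest bag has 3 vertices, giving width 2; this decomposition certifies tw(G) ≤ 2. For the lower bound, the 3 vertices {1, 2, 3} are pairwise adjacent, and any tree decomposition puts a clique entirely inside one bag — forcing width ≥ 2. Hence tw(G) = 2 exactly.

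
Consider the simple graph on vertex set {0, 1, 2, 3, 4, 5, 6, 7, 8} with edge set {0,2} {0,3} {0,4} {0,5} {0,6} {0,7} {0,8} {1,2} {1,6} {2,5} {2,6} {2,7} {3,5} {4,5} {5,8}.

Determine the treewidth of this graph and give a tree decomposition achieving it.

Treewidth 2.
Bags: B1 = {0, 2, 7}  B2 = {0, 2, 5}  B3 = {0, 3, 5}  B4 = {0, 5, 8}  B5 = {0, 4, 5}  B6 = {0, 2, 6}  B7 = {1, 2, 6}
Tree: B1–B2, B2–B3, B2–B4, B2–B5, B1–B6, B6–B7

The largest bag has 3 vertices, giving width 2; this decomposition certifies tw(G) ≤ 2. On the other hand G contains the 3-clique {0, 5, 8}. A clique must lie in a single bag of any decomposition, so no decomposition can have width below 2. Combining the bounds, tw(G) = 2.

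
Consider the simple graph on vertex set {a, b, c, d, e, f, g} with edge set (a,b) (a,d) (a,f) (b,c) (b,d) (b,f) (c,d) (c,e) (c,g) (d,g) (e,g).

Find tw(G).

2

A width-2 tree decomposition is:
Bags: B1 = {c, d, g}  B2 = {c, e, g}  B3 = {b, c, d}  B4 = {a, b, d}  B5 = {a, b, f}
Tree: B1–B2, B1–B3, B3–B4, B4–B5
The largest bag has 3 vertices, giving width 2; this decomposition certifies tw(G) ≤ 2. Conversely, {c, d, g} is a clique of size 3, and the vertices of any clique must share a bag in every tree decomposition; so some bag has ≥ 3 vertices and tw(G) ≥ 2. Combining the bounds, tw(G) = 2.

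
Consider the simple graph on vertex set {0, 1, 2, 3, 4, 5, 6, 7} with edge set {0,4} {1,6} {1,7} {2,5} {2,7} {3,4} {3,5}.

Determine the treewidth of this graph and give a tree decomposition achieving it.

Treewidth 1.
One such decomposition:
Bags: B1 = {0, 4}  B2 = {3, 4}  B3 = {3, 5}  B4 = {2, 5}  B5 = {2, 7}  B6 = {1, 7}  B7 = {1, 6}
Tree: B1–B2, B2–B3, B3–B4, B4–B5, B5–B6, B6–B7

Each bag holds 2 vertices, so the decomposition has width 1, which upper-bounds the treewidth. Any graph with an edge has treewidth ≥ 1, and G has the edge 0–4. Therefore the treewidth is 1.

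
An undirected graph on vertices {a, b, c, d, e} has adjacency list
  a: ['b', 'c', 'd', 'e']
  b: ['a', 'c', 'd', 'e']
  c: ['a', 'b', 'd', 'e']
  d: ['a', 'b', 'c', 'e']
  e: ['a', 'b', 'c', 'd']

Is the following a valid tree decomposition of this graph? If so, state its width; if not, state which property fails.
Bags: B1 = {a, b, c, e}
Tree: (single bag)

No — vertex d appears in no bag.

A tree decomposition must satisfy three properties: every vertex lies in some bag; for every edge, both endpoints lie together in some bag; and for every vertex, the bags containing it form a connected subtree. Here vertex d appears in no bag, so the decomposition is invalid.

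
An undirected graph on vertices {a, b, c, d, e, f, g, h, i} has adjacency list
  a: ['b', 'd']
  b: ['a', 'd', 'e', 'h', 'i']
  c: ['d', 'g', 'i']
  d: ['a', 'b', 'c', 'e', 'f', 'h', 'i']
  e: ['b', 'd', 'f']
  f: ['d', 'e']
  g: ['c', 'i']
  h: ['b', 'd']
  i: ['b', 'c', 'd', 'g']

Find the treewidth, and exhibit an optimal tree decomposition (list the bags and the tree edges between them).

Every bag has size at most 3, so the width is 3 − 1 = 2 and tw(G) ≤ 2. On the other hand G contains the 3-clique {c, d, i}. A clique must lie in a single bag of any decomposition, so no decomposition can have width below 2. Hence tw(G) = 2 exactly.

Treewidth 2.
One optimal decomposition is:
Bags: B1 = {b, d, e}  B2 = {b, d, i}  B3 = {b, d, h}  B4 = {c, d, i}  B5 = {d, e, f}  B6 = {a, b, d}  B7 = {c, g, i}
Tree: B1–B2, B1–B3, B2–B4, B1–B5, B2–B6, B4–B7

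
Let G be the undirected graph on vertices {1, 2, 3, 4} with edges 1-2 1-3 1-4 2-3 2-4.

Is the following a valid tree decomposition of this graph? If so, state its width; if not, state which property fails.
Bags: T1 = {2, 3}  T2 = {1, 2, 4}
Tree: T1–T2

No — edge (1,3) lies in no bag.

A tree decomposition must satisfy three properties: every vertex lies in some bag; for every edge, both endpoints lie together in some bag; and for every vertex, the bags containing it form a connected subtree. Here edge (1,3) lies in no bag, so the decomposition is invalid.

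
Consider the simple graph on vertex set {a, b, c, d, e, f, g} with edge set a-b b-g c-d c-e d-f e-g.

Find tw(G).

A width-1 tree decomposition is:
Bags: B1 = {a, b}  B2 = {b, g}  B3 = {e, g}  B4 = {c, e}  B5 = {c, d}  B6 = {d, f}
Tree: B1–B2, B2–B3, B3–B4, B4–B5, B5–B6
The largest bag has 2 vertices, giving width 1; this decomposition certifies tw(G) ≤ 1. G has an edge, so its treewidth is at least 1. The upper and lower bounds meet at 1, so that is the treewidth.

1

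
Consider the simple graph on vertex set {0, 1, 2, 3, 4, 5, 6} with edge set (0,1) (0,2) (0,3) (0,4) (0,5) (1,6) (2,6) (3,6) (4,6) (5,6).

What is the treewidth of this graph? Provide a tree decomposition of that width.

The largest bag has 3 vertices, giving width 2; this decomposition certifies tw(G) ≤ 2. For the lower bound, G contains the cycle 0–5–6–1–0, so G is not a forest; only forests have treewidth ≤ 1, hence tw(G) ≥ 2. Combining the bounds, tw(G) = 2.

Treewidth 2.
Bags: B1 = {0, 5, 6}  B2 = {0, 1, 6}  B3 = {0, 4, 6}  B4 = {0, 2, 6}  B5 = {0, 3, 6}
Tree: B1–B2, B2–B3, B3–B4, B4–B5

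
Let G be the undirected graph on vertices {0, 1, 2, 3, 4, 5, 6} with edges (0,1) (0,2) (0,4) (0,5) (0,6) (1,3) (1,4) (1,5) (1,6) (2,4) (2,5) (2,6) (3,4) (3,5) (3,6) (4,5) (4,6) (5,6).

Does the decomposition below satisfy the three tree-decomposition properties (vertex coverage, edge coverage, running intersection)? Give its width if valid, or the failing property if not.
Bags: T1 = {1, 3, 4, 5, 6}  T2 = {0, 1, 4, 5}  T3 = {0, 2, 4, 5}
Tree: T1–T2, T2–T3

A tree decomposition must satisfy three properties: every vertex lies in some bag; for every edge, both endpoints lie together in some bag; and for every vertex, the bags containing it form a connected subtree. Here edge (6,0) lies in no bag, so the decomposition is invalid.

No — edge (6,0) lies in no bag.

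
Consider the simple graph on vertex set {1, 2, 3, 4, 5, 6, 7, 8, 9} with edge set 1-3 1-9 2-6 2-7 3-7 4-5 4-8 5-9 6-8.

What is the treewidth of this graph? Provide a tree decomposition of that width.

Treewidth 2.
One optimal decomposition is:
Bags: B1 = {4, 6, 8}  B2 = {4, 5, 6}  B3 = {5, 6, 9}  B4 = {1, 6, 9}  B5 = {1, 3, 6}  B6 = {3, 6, 7}  B7 = {2, 6, 7}
Tree: B1–B2, B2–B3, B3–B4, B4–B5, B5–B6, B6–B7

Each bag holds 3 vertices, so the decomposition has width 2, which upper-bounds the treewidth. Since 6–8–4–5–9–1–3–7–2–6 is a cycle in G, G is not acyclic. Forests are exactly the graphs of treewidth ≤ 1, so tw(G) ≥ 2. The upper and lower bounds meet at 2, so that is the treewidth.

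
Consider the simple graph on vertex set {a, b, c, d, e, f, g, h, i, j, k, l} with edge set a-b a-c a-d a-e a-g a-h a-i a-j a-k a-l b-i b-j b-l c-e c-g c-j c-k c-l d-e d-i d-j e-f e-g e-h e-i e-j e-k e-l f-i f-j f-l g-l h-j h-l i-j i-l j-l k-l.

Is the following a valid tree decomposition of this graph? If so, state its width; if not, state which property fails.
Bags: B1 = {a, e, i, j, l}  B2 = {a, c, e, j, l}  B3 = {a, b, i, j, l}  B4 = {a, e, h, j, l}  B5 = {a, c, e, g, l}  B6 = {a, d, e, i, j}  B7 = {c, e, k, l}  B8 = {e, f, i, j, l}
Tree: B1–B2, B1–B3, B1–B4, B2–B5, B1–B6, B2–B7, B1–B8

No — edge (a,k) lies in no bag.

A tree decomposition must satisfy three properties: every vertex lies in some bag; for every edge, both endpoints lie together in some bag; and for every vertex, the bags containing it form a connected subtree. Here edge (a,k) lies in no bag, so the decomposition is invalid.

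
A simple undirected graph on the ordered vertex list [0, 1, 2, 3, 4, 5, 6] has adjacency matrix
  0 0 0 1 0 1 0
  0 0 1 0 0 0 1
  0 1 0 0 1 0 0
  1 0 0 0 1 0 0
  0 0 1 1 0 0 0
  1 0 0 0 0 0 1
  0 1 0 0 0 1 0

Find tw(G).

2

A width-2 tree decomposition is:
Bags: B1 = {1, 2, 6}  B2 = {2, 4, 6}  B3 = {3, 4, 6}  B4 = {0, 3, 6}  B5 = {0, 5, 6}
Tree: B1–B2, B2–B3, B3–B4, B4–B5
The largest bag has 3 vertices, giving width 2; this decomposition certifies tw(G) ≤ 2. For the lower bound, G contains the cycle 6–1–2–4–3–0–5–6, so G is not a forest; only forests have treewidth ≤ 1, hence tw(G) ≥ 2. Hence tw(G) = 2 exactly.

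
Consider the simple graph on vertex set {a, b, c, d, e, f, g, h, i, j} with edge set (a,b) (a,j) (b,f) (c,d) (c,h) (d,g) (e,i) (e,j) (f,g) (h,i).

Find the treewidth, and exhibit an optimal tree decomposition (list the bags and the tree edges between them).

Treewidth 2.
One such decomposition:
Bags: B1 = {e, i, j}  B2 = {h, i, j}  B3 = {c, h, j}  B4 = {c, d, j}  B5 = {d, g, j}  B6 = {f, g, j}  B7 = {b, f, j}  B8 = {a, b, j}
Tree: B1–B2, B2–B3, B3–B4, B4–B5, B5–B6, B6–B7, B7–B8

Every bag has size at most 3, so the width is 3 − 1 = 2 and tw(G) ≤ 2. For the lower bound, G contains the cycle j–e–i–h–c–d–g–f–b–a–j, so G is not a forest; only forests have treewidth ≤ 1, hence tw(G) ≥ 2. The upper and lower bounds meet at 2, so that is the treewidth.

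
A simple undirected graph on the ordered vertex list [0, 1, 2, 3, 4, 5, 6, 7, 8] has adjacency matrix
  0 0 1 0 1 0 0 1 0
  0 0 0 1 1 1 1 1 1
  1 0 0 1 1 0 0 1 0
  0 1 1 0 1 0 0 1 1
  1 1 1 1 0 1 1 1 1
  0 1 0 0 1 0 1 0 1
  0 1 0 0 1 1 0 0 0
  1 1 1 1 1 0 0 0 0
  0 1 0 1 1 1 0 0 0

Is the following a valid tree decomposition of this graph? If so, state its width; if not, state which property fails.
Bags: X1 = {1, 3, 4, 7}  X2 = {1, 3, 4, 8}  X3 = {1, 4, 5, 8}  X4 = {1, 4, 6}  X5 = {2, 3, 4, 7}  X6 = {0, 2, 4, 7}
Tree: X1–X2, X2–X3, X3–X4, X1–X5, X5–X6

A tree decomposition must satisfy three properties: every vertex lies in some bag; for every edge, both endpoints lie together in some bag; and for every vertex, the bags containing it form a connected subtree. Here edge (5,6) lies in no bag, so the decomposition is invalid.

No — edge (5,6) lies in no bag.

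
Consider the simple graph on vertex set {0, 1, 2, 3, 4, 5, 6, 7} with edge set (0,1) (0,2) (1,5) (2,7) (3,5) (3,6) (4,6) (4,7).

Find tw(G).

2

A width-2 tree decomposition is:
Bags: B1 = {4, 6, 7}  B2 = {2, 6, 7}  B3 = {0, 2, 6}  B4 = {0, 1, 6}  B5 = {1, 5, 6}  B6 = {3, 5, 6}
Tree: B1–B2, B2–B3, B3–B4, B4–B5, B5–B6
Every bag has size at most 3, so the width is 3 − 1 = 2 and tw(G) ≤ 2. For the lower bound, G contains the cycle 6–4–7–2–0–1–5–3–6, so G is not a forest; only forests have treewidth ≤ 1, hence tw(G) ≥ 2. Hence tw(G) = 2 exactly.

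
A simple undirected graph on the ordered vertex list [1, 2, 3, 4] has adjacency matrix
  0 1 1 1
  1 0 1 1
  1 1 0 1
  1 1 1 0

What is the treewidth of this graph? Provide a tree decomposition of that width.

Treewidth 3.
One such decomposition:
Bags: B1 = {1, 2, 3, 4}
Tree: (single bag)

With just one bag of size 4, the width is 4 − 1 = 3, so tw(G) ≤ 3. Conversely, {1, 2, 3, 4} is a clique of size 4, and the vertices of any clique must share a bag in every tree decomposition; so some bag has ≥ 4 vertices and tw(G) ≥ 3. Combining the bounds, tw(G) = 3.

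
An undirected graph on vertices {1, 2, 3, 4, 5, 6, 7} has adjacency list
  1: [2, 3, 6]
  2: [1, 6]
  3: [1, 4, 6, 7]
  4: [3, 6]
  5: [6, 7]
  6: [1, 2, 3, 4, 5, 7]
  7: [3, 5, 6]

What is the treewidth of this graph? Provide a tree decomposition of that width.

Each bag holds 3 vertices, so the decomposition has width 2, which upper-bounds the treewidth. For the lower bound, the 3 vertices {1, 2, 6} are pairwise adjacent, and any tree decomposition puts a clique entirely inside one bag — forcing width ≥ 2. Hence tw(G) = 2 exactly.

Treewidth 2.
One such decomposition:
Bags: B1 = {1, 2, 6}  B2 = {1, 3, 6}  B3 = {3, 4, 6}  B4 = {3, 6, 7}  B5 = {5, 6, 7}
Tree: B1–B2, B2–B3, B2–B4, B4–B5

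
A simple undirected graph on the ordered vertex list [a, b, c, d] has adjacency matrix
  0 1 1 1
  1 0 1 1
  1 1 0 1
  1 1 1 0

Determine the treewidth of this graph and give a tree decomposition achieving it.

Treewidth 3.
One optimal decomposition is:
Bags: B1 = {a, b, c, d}
Tree: (single bag)

With just one bag of size 4, the width is 4 − 1 = 3, so tw(G) ≤ 3. On the other hand G contains the 4-clique {a, b, c, d}. A clique must lie in a single bag of any decomposition, so no decomposition can have width below 3. The upper and lower bounds meet at 3, so that is the treewidth.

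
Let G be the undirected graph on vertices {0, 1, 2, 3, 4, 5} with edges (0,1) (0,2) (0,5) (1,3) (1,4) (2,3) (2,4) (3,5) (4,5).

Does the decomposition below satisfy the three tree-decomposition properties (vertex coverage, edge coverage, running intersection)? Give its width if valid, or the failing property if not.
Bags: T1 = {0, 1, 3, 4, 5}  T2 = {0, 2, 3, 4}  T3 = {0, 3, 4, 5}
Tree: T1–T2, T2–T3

No — bags containing vertex 5 are not connected in the tree.

A tree decomposition must satisfy three properties: every vertex lies in some bag; for every edge, both endpoints lie together in some bag; and for every vertex, the bags containing it form a connected subtree. Here bags containing vertex 5 are not connected in the tree, so the decomposition is invalid.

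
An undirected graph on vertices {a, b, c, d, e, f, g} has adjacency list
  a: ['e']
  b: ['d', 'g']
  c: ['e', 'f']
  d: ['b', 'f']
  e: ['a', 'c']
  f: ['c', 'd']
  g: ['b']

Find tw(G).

1

A width-1 tree decomposition is:
Bags: B1 = {b, g}  B2 = {b, d}  B3 = {d, f}  B4 = {c, f}  B5 = {c, e}  B6 = {a, e}
Tree: B1–B2, B2–B3, B3–B4, B4–B5, B5–B6
Each bag holds 2 vertices, so the decomposition has width 1, which upper-bounds the treewidth. Since G has at least one edge (e.g. g–b), it is not an edgeless graph, so tw(G) ≥ 1. Therefore the treewidth is 1.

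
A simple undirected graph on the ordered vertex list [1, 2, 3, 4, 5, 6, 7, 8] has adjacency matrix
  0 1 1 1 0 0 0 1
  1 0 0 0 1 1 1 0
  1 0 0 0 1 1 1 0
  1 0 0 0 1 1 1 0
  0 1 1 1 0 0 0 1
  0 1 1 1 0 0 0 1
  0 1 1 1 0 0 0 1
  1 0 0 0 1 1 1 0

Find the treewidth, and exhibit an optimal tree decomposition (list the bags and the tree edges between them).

Treewidth 4.
Bags: B1 = {2, 3, 4, 6, 8}  B2 = {2, 3, 4, 7, 8}  B3 = {2, 3, 4, 5, 8}  B4 = {1, 2, 3, 4, 8}
Tree: B1–B2, B2–B3, B3–B4

Every bag has size at most 5, so the width is 5 − 1 = 4 and tw(G) ≤ 4. For the lower bound: the 5 vertex sets {2,6}, {3,7}, {5,8}, {4}, {1} are disjoint, each induces a connected subgraph, and every pair is joined by at least one edge of G. Contracting each set to a single vertex therefore yields K_{5} as a minor, and since treewidth is minor-monotone, tw(G) ≥ tw(K_{5}) = 4. Therefore the treewidth is 4.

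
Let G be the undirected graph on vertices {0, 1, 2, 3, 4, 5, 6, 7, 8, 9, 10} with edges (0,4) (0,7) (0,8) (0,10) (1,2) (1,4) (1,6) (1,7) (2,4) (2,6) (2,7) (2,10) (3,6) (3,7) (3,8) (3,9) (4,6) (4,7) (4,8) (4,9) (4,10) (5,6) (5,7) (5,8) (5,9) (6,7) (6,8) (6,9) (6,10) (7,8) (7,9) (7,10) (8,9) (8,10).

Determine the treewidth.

A width-4 tree decomposition is:
Bags: B1 = {4, 6, 7, 8, 9}  B2 = {3, 6, 7, 8, 9}  B3 = {4, 6, 7, 8, 10}  B4 = {2, 4, 6, 7, 10}  B5 = {5, 6, 7, 8, 9}  B6 = {1, 2, 4, 6, 7}  B7 = {0, 4, 7, 8, 10}
Tree: B1–B2, B1–B3, B3–B4, B2–B5, B4–B6, B3–B7
Each bag holds 5 vertices, so the decomposition has width 4, which upper-bounds the treewidth. On the other hand G contains the 5-clique {0, 4, 7, 8, 10}. A clique must lie in a single bag of any decomposition, so no decomposition can have width below 4. The upper and lower bounds meet at 4, so that is the treewidth.

4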